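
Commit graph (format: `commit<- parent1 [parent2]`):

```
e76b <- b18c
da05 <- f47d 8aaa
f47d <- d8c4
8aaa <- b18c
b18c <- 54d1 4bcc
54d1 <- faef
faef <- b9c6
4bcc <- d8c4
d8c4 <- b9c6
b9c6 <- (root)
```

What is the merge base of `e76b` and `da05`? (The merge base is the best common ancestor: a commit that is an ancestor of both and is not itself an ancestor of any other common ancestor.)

Ancestors of e76b: {4bcc, 54d1, b18c, b9c6, d8c4, e76b, faef}.
Ancestors of da05: {4bcc, 54d1, 8aaa, b18c, b9c6, d8c4, da05, f47d, faef}.
Common ancestors: {4bcc, 54d1, b18c, b9c6, d8c4, faef}.
Among these, b18c is not an ancestor of any other common ancestor — it is the merge base.

b18c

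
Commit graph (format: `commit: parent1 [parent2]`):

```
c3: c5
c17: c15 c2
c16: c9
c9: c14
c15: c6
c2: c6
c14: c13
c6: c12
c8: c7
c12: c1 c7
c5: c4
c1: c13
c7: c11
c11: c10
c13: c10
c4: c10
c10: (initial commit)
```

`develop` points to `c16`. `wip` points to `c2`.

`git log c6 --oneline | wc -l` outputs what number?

Walking parent pointers from c6: reachable set = {c1, c10, c11, c12, c13, c6, c7}.
That is 7 commits.

7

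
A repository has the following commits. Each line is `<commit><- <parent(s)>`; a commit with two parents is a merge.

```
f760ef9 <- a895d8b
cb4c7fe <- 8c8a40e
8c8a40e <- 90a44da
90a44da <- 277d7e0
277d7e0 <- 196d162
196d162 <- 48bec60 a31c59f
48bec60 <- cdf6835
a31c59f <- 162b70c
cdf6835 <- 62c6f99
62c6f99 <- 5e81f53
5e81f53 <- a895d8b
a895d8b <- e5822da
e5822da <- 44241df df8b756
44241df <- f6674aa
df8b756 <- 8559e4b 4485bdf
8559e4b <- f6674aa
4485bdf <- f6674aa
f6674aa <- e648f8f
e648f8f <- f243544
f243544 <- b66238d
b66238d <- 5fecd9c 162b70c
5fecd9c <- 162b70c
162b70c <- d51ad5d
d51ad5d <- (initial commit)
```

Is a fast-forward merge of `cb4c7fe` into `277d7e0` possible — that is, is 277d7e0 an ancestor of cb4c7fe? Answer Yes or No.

A fast-forward from 277d7e0 to cb4c7fe is possible iff 277d7e0 is an ancestor of cb4c7fe.
Ancestors of cb4c7fe: {162b70c, 196d162, 277d7e0, 44241df, 4485bdf, 48bec60, 5e81f53, 5fecd9c, 62c6f99, 8559e4b, 8c8a40e, 90a44da, a31c59f, a895d8b, b66238d, cb4c7fe, cdf6835, d51ad5d, df8b756, e5822da, e648f8f, f243544, f6674aa}.
277d7e0 is among them, so fast-forward is possible.

Yes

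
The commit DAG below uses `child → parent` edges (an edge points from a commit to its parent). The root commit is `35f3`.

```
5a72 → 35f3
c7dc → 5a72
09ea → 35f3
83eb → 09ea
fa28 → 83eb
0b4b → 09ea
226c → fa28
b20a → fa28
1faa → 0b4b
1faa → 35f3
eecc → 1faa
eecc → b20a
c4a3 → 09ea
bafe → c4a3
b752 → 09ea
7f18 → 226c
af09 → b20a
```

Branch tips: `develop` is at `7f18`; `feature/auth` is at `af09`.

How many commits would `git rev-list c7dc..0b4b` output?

2

Reachable from 0b4b: {09ea, 0b4b, 35f3}.
Reachable from c7dc: {35f3, 5a72, c7dc}.
In 0b4b's history but not c7dc's: {09ea, 0b4b} — 2 commits.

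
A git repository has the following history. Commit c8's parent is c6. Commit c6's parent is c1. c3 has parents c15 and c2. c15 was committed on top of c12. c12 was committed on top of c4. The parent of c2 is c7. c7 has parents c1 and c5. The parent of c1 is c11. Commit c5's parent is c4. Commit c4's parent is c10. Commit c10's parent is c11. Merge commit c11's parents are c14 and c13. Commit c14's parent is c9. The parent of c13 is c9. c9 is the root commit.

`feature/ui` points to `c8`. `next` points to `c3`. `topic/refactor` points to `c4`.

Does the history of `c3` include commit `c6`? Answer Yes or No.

Ancestors of c3: {c1, c10, c11, c12, c13, c14, c15, c2, c3, c4, c5, c7, c9}.
c6 is not in that set, so it is not an ancestor of c3.

No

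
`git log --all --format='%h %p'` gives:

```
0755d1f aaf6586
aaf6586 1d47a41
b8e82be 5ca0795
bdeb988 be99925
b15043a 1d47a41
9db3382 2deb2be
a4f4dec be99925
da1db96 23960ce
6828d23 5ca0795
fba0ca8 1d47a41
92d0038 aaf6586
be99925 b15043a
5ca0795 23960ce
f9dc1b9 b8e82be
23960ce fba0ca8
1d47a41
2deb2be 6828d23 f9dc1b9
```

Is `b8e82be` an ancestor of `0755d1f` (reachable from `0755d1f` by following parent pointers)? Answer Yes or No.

No

Ancestors of 0755d1f: {0755d1f, 1d47a41, aaf6586}.
b8e82be is not in that set, so it is not an ancestor of 0755d1f.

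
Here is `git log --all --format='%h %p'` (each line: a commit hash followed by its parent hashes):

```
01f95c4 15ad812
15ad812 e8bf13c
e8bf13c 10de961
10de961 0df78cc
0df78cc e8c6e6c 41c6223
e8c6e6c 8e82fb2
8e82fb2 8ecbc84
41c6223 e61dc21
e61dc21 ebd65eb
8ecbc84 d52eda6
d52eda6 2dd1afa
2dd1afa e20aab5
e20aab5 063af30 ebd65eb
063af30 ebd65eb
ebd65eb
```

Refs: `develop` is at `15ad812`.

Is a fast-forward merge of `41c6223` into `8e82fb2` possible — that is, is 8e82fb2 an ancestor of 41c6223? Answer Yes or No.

No

A fast-forward from 8e82fb2 to 41c6223 is possible iff 8e82fb2 is an ancestor of 41c6223.
Ancestors of 41c6223: {41c6223, e61dc21, ebd65eb}.
8e82fb2 is not among them, so fast-forward is not possible.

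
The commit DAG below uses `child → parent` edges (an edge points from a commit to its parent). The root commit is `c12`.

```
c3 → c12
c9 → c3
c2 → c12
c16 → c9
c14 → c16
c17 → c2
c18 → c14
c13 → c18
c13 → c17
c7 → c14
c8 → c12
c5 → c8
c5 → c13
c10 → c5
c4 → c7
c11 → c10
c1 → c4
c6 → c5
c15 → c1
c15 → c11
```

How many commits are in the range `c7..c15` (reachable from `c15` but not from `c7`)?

11

Reachable from c15: {c1, c10, c11, c12, c13, c14, c15, c16, c17, c18, c2, c3, c4, c5, c7, c8, c9}.
Reachable from c7: {c12, c14, c16, c3, c7, c9}.
In c15's history but not c7's: {c1, c10, c11, c13, c15, c17, c18, c2, c4, c5, c8} — 11 commits.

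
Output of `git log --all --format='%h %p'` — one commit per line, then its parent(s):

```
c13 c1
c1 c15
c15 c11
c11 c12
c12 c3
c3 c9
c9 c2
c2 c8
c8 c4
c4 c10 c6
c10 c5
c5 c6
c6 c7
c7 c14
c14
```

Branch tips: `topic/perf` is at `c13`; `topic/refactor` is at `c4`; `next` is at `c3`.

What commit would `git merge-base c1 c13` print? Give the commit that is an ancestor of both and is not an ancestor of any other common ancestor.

c1

Ancestors of c1: {c1, c10, c11, c12, c14, c15, c2, c3, c4, c5, c6, c7, c8, c9}.
Ancestors of c13: {c1, c10, c11, c12, c13, c14, c15, c2, c3, c4, c5, c6, c7, c8, c9}.
Common ancestors: {c1, c10, c11, c12, c14, c15, c2, c3, c4, c5, c6, c7, c8, c9}.
Among these, c1 is not an ancestor of any other common ancestor — it is the merge base.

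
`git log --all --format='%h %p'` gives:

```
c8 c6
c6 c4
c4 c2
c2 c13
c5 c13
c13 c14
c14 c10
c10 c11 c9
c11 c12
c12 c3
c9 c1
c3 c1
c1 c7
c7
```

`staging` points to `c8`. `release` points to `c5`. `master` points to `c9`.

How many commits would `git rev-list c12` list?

Walking parent pointers from c12: reachable set = {c1, c12, c3, c7}.
That is 4 commits.

4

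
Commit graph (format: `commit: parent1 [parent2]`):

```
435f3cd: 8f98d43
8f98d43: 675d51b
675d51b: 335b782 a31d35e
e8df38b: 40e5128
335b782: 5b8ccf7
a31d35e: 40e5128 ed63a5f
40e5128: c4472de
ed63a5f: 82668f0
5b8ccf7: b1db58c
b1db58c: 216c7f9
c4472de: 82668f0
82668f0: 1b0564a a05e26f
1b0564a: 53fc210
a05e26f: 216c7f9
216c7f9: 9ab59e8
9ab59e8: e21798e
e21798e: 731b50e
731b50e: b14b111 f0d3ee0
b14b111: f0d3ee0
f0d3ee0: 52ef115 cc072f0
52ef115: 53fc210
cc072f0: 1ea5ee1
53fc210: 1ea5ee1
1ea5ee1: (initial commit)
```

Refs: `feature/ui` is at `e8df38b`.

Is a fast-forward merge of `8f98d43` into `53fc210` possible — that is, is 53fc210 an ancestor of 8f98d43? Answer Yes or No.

A fast-forward from 53fc210 to 8f98d43 is possible iff 53fc210 is an ancestor of 8f98d43.
Ancestors of 8f98d43: {1b0564a, 1ea5ee1, 216c7f9, 335b782, 40e5128, 52ef115, 53fc210, 5b8ccf7, 675d51b, 731b50e, 82668f0, 8f98d43, 9ab59e8, a05e26f, a31d35e, b14b111, b1db58c, c4472de, cc072f0, e21798e, ed63a5f, f0d3ee0}.
53fc210 is among them, so fast-forward is possible.

Yes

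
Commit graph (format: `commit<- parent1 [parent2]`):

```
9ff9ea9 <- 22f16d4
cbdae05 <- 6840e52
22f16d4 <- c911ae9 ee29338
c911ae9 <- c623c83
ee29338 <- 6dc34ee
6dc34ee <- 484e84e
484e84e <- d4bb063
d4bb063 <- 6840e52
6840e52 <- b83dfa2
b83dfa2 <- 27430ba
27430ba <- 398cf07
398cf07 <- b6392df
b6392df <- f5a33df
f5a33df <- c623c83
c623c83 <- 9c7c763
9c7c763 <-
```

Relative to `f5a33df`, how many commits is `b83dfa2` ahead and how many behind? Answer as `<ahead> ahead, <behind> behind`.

Reachable from b83dfa2: {27430ba, 398cf07, 9c7c763, b6392df, b83dfa2, c623c83, f5a33df}.
Reachable from f5a33df: {9c7c763, c623c83, f5a33df}.
Only in b83dfa2's history (ahead): {27430ba, 398cf07, b6392df, b83dfa2} — 4.
Only in f5a33df's history (behind): {} — 0.

4 ahead, 0 behind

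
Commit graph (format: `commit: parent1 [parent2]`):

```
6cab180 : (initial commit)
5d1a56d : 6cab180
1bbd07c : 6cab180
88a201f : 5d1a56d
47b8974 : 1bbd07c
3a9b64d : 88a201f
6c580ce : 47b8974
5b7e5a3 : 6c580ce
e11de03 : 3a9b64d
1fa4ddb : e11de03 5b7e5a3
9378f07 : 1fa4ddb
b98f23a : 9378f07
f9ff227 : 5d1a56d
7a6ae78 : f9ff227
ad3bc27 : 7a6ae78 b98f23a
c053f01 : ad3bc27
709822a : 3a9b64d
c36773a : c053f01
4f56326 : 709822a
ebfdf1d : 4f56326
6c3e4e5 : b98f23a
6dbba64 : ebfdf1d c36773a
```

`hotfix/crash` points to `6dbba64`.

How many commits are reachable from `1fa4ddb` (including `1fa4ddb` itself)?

Walking parent pointers from 1fa4ddb: reachable set = {1bbd07c, 1fa4ddb, 3a9b64d, 47b8974, 5b7e5a3, 5d1a56d, 6c580ce, 6cab180, 88a201f, e11de03}.
That is 10 commits.

10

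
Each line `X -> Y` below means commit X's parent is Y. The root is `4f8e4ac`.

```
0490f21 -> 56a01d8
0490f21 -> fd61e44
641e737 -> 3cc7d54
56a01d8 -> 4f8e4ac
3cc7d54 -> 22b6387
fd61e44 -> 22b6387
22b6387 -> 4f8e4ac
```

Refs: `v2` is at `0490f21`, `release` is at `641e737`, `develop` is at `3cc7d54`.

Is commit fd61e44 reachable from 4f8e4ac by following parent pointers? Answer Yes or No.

No

Ancestors of 4f8e4ac: {4f8e4ac}.
fd61e44 is not in that set, so it is not an ancestor of 4f8e4ac.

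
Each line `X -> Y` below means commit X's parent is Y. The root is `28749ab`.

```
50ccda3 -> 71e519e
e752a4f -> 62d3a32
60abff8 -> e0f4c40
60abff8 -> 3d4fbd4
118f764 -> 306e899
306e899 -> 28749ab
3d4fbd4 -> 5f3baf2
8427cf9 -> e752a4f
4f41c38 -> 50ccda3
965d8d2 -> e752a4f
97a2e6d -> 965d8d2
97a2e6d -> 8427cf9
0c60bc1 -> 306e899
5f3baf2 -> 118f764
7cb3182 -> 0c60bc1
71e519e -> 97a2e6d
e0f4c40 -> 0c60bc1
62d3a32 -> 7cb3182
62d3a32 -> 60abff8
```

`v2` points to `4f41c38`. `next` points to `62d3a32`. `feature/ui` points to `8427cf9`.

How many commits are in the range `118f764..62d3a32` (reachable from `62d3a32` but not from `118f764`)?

7

Reachable from 62d3a32: {0c60bc1, 118f764, 28749ab, 306e899, 3d4fbd4, 5f3baf2, 60abff8, 62d3a32, 7cb3182, e0f4c40}.
Reachable from 118f764: {118f764, 28749ab, 306e899}.
In 62d3a32's history but not 118f764's: {0c60bc1, 3d4fbd4, 5f3baf2, 60abff8, 62d3a32, 7cb3182, e0f4c40} — 7 commits.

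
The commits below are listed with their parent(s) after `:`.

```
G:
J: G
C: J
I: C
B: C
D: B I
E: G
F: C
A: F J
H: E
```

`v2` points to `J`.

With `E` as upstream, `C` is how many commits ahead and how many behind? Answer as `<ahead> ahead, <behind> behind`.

2 ahead, 1 behind

Reachable from C: {C, G, J}.
Reachable from E: {E, G}.
Only in C's history (ahead): {C, J} — 2.
Only in E's history (behind): {E} — 1.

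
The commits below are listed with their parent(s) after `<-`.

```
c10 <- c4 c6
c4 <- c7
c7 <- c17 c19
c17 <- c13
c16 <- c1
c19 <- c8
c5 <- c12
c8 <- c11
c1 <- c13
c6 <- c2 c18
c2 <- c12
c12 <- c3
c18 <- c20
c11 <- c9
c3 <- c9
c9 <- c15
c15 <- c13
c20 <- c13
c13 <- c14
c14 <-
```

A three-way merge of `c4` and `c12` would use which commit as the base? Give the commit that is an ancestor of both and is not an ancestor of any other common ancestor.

Ancestors of c4: {c11, c13, c14, c15, c17, c19, c4, c7, c8, c9}.
Ancestors of c12: {c12, c13, c14, c15, c3, c9}.
Common ancestors: {c13, c14, c15, c9}.
Among these, c9 is not an ancestor of any other common ancestor — it is the merge base.

c9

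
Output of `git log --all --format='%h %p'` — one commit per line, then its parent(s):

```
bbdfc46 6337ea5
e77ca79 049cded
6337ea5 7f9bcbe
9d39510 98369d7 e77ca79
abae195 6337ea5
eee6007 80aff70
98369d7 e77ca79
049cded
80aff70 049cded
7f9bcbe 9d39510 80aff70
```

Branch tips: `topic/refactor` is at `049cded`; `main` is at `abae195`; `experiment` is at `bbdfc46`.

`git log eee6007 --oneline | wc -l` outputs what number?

Walking parent pointers from eee6007: reachable set = {049cded, 80aff70, eee6007}.
That is 3 commits.

3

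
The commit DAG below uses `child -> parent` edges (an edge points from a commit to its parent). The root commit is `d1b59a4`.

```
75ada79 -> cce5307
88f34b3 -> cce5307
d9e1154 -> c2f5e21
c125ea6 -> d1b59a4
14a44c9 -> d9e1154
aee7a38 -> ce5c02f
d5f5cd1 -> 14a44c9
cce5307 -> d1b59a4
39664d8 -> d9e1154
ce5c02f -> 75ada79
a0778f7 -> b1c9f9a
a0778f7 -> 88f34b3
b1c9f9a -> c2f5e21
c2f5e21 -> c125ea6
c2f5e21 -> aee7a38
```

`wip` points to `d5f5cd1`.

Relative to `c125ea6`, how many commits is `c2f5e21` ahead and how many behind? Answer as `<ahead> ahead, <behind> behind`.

Reachable from c2f5e21: {75ada79, aee7a38, c125ea6, c2f5e21, cce5307, ce5c02f, d1b59a4}.
Reachable from c125ea6: {c125ea6, d1b59a4}.
Only in c2f5e21's history (ahead): {75ada79, aee7a38, c2f5e21, cce5307, ce5c02f} — 5.
Only in c125ea6's history (behind): {} — 0.

5 ahead, 0 behind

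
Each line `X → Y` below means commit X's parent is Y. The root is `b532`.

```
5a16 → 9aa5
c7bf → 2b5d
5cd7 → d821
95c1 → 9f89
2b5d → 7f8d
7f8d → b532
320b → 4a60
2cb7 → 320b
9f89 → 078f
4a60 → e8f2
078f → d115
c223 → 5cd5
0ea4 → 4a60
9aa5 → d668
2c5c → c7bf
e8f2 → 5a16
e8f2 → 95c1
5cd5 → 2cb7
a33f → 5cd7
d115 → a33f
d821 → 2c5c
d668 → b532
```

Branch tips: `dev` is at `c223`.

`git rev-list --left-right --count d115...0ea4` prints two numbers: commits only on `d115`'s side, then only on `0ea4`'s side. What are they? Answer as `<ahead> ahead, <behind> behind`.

0 ahead, 9 behind

Reachable from d115: {2b5d, 2c5c, 5cd7, 7f8d, a33f, b532, c7bf, d115, d821}.
Reachable from 0ea4: {078f, 0ea4, 2b5d, 2c5c, 4a60, 5a16, 5cd7, 7f8d, 95c1, 9aa5, 9f89, a33f, b532, c7bf, d115, d668, d821, e8f2}.
Only in d115's history (ahead): {} — 0.
Only in 0ea4's history (behind): {078f, 0ea4, 4a60, 5a16, 95c1, 9aa5, 9f89, d668, e8f2} — 9.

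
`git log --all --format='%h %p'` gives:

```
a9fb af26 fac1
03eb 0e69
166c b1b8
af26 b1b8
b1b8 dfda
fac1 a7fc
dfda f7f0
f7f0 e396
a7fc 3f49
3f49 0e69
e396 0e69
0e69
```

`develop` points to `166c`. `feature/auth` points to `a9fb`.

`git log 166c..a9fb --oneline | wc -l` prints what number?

Reachable from a9fb: {0e69, 3f49, a7fc, a9fb, af26, b1b8, dfda, e396, f7f0, fac1}.
Reachable from 166c: {0e69, 166c, b1b8, dfda, e396, f7f0}.
In a9fb's history but not 166c's: {3f49, a7fc, a9fb, af26, fac1} — 5 commits.

5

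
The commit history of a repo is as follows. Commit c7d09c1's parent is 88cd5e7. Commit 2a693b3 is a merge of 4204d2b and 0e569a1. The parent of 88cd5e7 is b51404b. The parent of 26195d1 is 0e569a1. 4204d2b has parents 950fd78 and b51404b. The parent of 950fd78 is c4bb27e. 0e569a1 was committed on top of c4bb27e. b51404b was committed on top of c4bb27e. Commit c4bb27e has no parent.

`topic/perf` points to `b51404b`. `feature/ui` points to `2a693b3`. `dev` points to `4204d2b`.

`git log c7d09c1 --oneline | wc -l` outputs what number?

Walking parent pointers from c7d09c1: reachable set = {88cd5e7, b51404b, c4bb27e, c7d09c1}.
That is 4 commits.

4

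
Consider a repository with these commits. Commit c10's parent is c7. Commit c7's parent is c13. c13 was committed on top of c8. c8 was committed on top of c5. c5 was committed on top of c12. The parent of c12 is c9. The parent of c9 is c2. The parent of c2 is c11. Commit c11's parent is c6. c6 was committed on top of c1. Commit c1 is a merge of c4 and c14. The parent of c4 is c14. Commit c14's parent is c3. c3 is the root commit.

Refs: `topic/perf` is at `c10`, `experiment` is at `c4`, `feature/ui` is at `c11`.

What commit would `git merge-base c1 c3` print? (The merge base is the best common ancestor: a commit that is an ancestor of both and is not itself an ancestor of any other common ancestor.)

c3

Ancestors of c1: {c1, c14, c3, c4}.
Ancestors of c3: {c3}.
Common ancestors: {c3}.
The only common ancestor is c3, so it is the merge base.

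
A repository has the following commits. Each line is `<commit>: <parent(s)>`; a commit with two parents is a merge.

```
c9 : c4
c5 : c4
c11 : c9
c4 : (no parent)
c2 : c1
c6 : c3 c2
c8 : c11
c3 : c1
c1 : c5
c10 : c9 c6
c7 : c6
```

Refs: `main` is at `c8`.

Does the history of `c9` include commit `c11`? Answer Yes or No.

No

Ancestors of c9: {c4, c9}.
c11 is not in that set, so it is not an ancestor of c9.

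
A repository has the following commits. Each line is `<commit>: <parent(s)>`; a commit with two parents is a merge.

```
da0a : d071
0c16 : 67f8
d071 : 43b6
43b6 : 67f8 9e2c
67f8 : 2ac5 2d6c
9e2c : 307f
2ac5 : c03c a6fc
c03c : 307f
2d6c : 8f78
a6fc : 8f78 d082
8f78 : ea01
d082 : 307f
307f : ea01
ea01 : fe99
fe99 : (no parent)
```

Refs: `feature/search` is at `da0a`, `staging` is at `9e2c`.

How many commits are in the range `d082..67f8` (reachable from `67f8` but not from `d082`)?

6

Reachable from 67f8: {2ac5, 2d6c, 307f, 67f8, 8f78, a6fc, c03c, d082, ea01, fe99}.
Reachable from d082: {307f, d082, ea01, fe99}.
In 67f8's history but not d082's: {2ac5, 2d6c, 67f8, 8f78, a6fc, c03c} — 6 commits.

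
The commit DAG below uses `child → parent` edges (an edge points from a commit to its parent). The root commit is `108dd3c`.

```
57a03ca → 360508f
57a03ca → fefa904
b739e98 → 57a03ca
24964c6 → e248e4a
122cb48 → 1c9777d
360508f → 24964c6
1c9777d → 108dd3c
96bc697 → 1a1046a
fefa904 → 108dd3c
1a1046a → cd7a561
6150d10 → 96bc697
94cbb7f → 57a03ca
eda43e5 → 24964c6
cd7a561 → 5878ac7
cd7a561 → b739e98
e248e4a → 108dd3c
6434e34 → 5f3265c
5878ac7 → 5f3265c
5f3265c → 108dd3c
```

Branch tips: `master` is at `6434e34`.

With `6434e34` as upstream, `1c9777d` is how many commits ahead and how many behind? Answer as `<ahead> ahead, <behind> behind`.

Reachable from 1c9777d: {108dd3c, 1c9777d}.
Reachable from 6434e34: {108dd3c, 5f3265c, 6434e34}.
Only in 1c9777d's history (ahead): {1c9777d} — 1.
Only in 6434e34's history (behind): {5f3265c, 6434e34} — 2.

1 ahead, 2 behind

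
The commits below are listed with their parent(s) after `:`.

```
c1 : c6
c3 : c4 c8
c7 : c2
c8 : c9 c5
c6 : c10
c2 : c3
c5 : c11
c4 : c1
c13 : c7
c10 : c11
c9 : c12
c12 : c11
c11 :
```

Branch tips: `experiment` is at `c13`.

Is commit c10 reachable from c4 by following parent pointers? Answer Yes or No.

Yes

Ancestors of c4 (commits reachable by following parents): {c1, c10, c11, c4, c6}.
c10 is in that set, so it is an ancestor of c4.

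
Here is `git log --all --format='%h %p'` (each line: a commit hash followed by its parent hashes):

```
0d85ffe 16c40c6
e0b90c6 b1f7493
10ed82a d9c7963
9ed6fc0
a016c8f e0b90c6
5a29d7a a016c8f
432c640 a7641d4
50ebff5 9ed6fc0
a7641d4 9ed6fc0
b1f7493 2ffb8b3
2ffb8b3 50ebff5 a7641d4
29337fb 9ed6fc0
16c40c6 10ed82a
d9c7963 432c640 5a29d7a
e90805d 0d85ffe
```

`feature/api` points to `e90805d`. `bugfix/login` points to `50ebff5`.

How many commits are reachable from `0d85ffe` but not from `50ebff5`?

Reachable from 0d85ffe: {0d85ffe, 10ed82a, 16c40c6, 2ffb8b3, 432c640, 50ebff5, 5a29d7a, 9ed6fc0, a016c8f, a7641d4, b1f7493, d9c7963, e0b90c6}.
Reachable from 50ebff5: {50ebff5, 9ed6fc0}.
In 0d85ffe's history but not 50ebff5's: {0d85ffe, 10ed82a, 16c40c6, 2ffb8b3, 432c640, 5a29d7a, a016c8f, a7641d4, b1f7493, d9c7963, e0b90c6} — 11 commits.

11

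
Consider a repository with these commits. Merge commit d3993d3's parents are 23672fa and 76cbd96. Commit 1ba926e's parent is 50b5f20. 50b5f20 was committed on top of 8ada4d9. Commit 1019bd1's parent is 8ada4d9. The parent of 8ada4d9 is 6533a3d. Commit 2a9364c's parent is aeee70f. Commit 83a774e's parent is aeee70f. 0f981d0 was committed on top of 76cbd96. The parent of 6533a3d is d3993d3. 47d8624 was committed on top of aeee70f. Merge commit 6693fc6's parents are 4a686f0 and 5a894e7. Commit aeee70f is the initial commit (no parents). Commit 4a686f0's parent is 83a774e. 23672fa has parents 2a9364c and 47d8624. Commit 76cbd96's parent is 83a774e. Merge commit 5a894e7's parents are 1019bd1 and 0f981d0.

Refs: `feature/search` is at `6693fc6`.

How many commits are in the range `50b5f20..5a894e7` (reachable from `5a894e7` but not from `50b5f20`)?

3

Reachable from 5a894e7: {0f981d0, 1019bd1, 23672fa, 2a9364c, 47d8624, 5a894e7, 6533a3d, 76cbd96, 83a774e, 8ada4d9, aeee70f, d3993d3}.
Reachable from 50b5f20: {23672fa, 2a9364c, 47d8624, 50b5f20, 6533a3d, 76cbd96, 83a774e, 8ada4d9, aeee70f, d3993d3}.
In 5a894e7's history but not 50b5f20's: {0f981d0, 1019bd1, 5a894e7} — 3 commits.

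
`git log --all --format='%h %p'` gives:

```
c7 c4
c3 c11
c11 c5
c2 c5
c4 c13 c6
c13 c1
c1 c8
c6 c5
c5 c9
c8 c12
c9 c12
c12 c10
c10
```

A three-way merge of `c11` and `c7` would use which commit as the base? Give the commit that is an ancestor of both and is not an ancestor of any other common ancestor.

Ancestors of c11: {c10, c11, c12, c5, c9}.
Ancestors of c7: {c1, c10, c12, c13, c4, c5, c6, c7, c8, c9}.
Common ancestors: {c10, c12, c5, c9}.
Among these, c5 is not an ancestor of any other common ancestor — it is the merge base.

c5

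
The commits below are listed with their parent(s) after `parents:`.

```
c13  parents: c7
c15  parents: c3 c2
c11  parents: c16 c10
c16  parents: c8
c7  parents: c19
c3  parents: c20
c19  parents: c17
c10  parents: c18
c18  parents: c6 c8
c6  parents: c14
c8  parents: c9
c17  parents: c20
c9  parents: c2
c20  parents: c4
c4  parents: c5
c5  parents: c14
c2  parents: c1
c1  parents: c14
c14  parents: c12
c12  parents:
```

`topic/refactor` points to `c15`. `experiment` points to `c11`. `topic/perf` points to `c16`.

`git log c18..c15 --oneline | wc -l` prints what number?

5

Reachable from c15: {c1, c12, c14, c15, c2, c20, c3, c4, c5}.
Reachable from c18: {c1, c12, c14, c18, c2, c6, c8, c9}.
In c15's history but not c18's: {c15, c20, c3, c4, c5} — 5 commits.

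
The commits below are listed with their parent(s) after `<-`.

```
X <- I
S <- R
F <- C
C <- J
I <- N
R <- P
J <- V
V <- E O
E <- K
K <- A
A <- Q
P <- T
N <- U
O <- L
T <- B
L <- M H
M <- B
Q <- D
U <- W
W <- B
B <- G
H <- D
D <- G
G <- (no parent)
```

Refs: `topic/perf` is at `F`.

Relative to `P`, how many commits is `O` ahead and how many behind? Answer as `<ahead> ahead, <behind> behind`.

Reachable from O: {B, D, G, H, L, M, O}.
Reachable from P: {B, G, P, T}.
Only in O's history (ahead): {D, H, L, M, O} — 5.
Only in P's history (behind): {P, T} — 2.

5 ahead, 2 behind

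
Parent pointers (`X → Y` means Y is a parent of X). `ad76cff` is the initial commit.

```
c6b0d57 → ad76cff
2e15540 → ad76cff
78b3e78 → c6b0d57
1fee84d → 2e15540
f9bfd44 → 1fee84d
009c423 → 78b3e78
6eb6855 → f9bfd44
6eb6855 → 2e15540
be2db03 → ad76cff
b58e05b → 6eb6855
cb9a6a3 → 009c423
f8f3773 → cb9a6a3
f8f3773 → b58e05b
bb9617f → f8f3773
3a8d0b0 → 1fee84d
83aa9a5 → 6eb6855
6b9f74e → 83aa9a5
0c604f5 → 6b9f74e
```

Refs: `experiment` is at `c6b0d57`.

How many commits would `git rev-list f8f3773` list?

Walking parent pointers from f8f3773: reachable set = {009c423, 1fee84d, 2e15540, 6eb6855, 78b3e78, ad76cff, b58e05b, c6b0d57, cb9a6a3, f8f3773, f9bfd44}.
That is 11 commits.

11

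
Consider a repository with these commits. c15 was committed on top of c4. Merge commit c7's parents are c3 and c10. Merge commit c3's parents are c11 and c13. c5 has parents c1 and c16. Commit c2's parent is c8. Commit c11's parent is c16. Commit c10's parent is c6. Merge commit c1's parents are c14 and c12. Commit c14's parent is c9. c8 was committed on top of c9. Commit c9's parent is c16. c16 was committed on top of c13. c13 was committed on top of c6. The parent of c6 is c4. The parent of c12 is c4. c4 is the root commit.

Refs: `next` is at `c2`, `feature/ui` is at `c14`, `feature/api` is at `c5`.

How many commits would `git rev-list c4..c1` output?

7

Reachable from c1: {c1, c12, c13, c14, c16, c4, c6, c9}.
Reachable from c4: {c4}.
In c1's history but not c4's: {c1, c12, c13, c14, c16, c6, c9} — 7 commits.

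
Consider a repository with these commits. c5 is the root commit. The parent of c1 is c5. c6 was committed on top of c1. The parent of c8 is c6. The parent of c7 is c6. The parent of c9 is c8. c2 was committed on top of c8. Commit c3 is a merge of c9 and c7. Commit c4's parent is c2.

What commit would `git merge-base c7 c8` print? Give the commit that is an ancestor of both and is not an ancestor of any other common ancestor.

Ancestors of c7: {c1, c5, c6, c7}.
Ancestors of c8: {c1, c5, c6, c8}.
Common ancestors: {c1, c5, c6}.
Among these, c6 is not an ancestor of any other common ancestor — it is the merge base.

c6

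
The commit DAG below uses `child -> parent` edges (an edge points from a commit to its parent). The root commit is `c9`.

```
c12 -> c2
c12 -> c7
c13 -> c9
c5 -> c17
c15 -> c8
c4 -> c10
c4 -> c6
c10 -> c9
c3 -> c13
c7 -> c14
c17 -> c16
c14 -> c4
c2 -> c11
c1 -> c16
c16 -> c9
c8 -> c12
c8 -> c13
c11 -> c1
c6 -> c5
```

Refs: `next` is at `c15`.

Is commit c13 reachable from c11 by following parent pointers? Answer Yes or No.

Ancestors of c11: {c1, c11, c16, c9}.
c13 is not in that set, so it is not an ancestor of c11.

No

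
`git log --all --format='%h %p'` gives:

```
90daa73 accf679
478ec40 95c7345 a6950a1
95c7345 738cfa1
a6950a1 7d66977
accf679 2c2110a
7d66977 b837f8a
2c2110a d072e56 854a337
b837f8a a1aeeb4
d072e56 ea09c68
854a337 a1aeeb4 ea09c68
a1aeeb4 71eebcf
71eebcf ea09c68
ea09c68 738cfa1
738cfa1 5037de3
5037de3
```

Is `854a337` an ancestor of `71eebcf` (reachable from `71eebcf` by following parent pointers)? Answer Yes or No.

No

Ancestors of 71eebcf: {5037de3, 71eebcf, 738cfa1, ea09c68}.
854a337 is not in that set, so it is not an ancestor of 71eebcf.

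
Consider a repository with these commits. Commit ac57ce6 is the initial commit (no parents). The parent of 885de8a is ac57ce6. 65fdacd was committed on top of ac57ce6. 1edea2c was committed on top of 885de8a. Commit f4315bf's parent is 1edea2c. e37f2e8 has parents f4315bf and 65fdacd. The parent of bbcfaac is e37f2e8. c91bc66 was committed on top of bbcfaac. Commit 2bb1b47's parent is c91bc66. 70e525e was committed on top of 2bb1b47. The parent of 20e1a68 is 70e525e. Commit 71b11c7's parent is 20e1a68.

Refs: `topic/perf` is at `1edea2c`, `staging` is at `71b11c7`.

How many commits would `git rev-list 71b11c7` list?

12

Walking parent pointers from 71b11c7: reachable set = {1edea2c, 20e1a68, 2bb1b47, 65fdacd, 70e525e, 71b11c7, 885de8a, ac57ce6, bbcfaac, c91bc66, e37f2e8, f4315bf}.
That is 12 commits.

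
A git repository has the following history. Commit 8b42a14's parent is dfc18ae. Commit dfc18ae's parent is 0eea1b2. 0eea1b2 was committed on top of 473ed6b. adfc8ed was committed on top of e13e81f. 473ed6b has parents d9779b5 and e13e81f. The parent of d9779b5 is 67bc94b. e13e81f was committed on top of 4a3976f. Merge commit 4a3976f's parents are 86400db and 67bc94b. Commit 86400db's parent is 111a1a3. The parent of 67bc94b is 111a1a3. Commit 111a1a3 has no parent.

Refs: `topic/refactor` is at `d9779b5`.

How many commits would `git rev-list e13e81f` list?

Walking parent pointers from e13e81f: reachable set = {111a1a3, 4a3976f, 67bc94b, 86400db, e13e81f}.
That is 5 commits.

5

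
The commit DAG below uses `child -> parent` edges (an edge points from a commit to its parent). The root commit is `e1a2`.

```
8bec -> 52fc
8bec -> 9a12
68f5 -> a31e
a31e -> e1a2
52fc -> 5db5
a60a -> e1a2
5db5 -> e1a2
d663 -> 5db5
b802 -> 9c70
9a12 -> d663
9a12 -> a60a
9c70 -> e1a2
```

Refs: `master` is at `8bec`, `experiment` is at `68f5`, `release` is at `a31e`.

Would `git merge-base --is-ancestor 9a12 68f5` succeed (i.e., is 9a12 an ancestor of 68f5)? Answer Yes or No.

No

Ancestors of 68f5: {68f5, a31e, e1a2}.
9a12 is not in that set, so it is not an ancestor of 68f5.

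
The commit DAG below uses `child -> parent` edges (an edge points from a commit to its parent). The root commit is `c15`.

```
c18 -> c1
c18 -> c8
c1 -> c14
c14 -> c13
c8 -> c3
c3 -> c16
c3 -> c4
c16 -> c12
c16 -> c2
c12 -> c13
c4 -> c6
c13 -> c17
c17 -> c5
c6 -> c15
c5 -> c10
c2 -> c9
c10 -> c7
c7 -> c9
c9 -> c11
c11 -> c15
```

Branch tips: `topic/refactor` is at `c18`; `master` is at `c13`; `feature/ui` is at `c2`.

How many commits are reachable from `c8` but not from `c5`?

9

Reachable from c8: {c10, c11, c12, c13, c15, c16, c17, c2, c3, c4, c5, c6, c7, c8, c9}.
Reachable from c5: {c10, c11, c15, c5, c7, c9}.
In c8's history but not c5's: {c12, c13, c16, c17, c2, c3, c4, c6, c8} — 9 commits.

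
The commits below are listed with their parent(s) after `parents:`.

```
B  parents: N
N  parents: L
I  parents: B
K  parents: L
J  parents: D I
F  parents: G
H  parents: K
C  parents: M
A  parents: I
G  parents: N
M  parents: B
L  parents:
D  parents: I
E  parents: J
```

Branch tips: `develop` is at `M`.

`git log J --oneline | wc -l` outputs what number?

6

Walking parent pointers from J: reachable set = {B, D, I, J, L, N}.
That is 6 commits.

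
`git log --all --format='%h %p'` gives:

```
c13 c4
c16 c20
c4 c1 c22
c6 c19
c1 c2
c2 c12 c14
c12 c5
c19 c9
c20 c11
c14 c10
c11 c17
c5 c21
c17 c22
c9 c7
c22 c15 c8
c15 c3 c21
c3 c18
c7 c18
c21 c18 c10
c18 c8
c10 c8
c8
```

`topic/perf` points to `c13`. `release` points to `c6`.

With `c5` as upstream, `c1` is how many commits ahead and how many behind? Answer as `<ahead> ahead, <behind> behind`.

Reachable from c1: {c1, c10, c12, c14, c18, c2, c21, c5, c8}.
Reachable from c5: {c10, c18, c21, c5, c8}.
Only in c1's history (ahead): {c1, c12, c14, c2} — 4.
Only in c5's history (behind): {} — 0.

4 ahead, 0 behind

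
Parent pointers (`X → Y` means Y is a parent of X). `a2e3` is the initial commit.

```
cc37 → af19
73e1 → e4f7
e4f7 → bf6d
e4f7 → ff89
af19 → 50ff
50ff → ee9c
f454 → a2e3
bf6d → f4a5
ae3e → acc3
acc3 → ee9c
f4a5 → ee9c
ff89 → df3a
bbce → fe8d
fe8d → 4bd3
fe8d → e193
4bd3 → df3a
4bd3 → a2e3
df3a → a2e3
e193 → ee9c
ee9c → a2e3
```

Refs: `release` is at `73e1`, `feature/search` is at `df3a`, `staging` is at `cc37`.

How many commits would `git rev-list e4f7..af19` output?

Reachable from af19: {50ff, a2e3, af19, ee9c}.
Reachable from e4f7: {a2e3, bf6d, df3a, e4f7, ee9c, f4a5, ff89}.
In af19's history but not e4f7's: {50ff, af19} — 2 commits.

2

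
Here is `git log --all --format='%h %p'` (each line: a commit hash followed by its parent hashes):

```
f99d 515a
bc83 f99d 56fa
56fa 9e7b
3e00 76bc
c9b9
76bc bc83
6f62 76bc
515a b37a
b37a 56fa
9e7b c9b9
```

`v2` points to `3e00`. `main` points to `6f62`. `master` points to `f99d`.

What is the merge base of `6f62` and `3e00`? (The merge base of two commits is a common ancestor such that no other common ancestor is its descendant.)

Ancestors of 6f62: {515a, 56fa, 6f62, 76bc, 9e7b, b37a, bc83, c9b9, f99d}.
Ancestors of 3e00: {3e00, 515a, 56fa, 76bc, 9e7b, b37a, bc83, c9b9, f99d}.
Common ancestors: {515a, 56fa, 76bc, 9e7b, b37a, bc83, c9b9, f99d}.
Among these, 76bc is not an ancestor of any other common ancestor — it is the merge base.

76bc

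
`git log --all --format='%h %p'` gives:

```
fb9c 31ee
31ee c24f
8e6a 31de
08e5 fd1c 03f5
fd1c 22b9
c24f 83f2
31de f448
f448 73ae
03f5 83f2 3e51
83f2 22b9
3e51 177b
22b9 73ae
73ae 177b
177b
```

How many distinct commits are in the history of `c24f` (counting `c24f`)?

5

Walking parent pointers from c24f: reachable set = {177b, 22b9, 73ae, 83f2, c24f}.
That is 5 commits.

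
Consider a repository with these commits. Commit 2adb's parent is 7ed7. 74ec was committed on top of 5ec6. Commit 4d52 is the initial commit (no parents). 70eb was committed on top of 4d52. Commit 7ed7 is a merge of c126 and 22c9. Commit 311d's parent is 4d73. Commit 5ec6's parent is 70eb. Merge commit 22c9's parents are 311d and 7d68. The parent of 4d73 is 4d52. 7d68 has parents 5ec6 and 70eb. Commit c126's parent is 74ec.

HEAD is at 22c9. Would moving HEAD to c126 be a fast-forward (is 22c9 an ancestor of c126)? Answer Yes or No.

A fast-forward from 22c9 to c126 is possible iff 22c9 is an ancestor of c126.
Ancestors of c126: {4d52, 5ec6, 70eb, 74ec, c126}.
22c9 is not among them, so fast-forward is not possible.

No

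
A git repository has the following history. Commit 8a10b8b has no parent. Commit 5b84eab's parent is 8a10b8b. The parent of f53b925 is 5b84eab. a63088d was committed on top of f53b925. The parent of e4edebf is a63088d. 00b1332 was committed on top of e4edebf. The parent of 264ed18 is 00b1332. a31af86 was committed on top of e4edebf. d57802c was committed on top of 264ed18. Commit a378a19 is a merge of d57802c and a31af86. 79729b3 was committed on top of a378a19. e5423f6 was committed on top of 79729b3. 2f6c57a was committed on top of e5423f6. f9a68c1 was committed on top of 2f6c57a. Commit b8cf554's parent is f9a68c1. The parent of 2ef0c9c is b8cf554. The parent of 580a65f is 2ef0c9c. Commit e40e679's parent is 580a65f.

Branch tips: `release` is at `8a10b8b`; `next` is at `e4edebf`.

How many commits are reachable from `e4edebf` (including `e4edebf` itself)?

5

Walking parent pointers from e4edebf: reachable set = {5b84eab, 8a10b8b, a63088d, e4edebf, f53b925}.
That is 5 commits.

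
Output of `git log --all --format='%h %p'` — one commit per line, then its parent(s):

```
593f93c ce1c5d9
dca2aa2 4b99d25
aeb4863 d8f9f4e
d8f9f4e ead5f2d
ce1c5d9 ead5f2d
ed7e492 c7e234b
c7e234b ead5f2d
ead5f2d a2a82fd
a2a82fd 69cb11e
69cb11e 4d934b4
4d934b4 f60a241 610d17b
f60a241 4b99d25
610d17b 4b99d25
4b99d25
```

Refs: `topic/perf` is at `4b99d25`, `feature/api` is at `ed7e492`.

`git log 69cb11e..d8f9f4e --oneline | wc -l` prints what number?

Reachable from d8f9f4e: {4b99d25, 4d934b4, 610d17b, 69cb11e, a2a82fd, d8f9f4e, ead5f2d, f60a241}.
Reachable from 69cb11e: {4b99d25, 4d934b4, 610d17b, 69cb11e, f60a241}.
In d8f9f4e's history but not 69cb11e's: {a2a82fd, d8f9f4e, ead5f2d} — 3 commits.

3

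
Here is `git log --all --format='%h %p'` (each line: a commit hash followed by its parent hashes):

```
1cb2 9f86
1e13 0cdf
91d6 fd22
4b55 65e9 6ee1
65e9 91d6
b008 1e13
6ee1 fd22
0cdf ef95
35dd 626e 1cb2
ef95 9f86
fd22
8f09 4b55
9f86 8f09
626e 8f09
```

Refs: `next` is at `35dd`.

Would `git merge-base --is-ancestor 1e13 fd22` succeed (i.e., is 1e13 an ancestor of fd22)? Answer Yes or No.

No

Ancestors of fd22: {fd22}.
1e13 is not in that set, so it is not an ancestor of fd22.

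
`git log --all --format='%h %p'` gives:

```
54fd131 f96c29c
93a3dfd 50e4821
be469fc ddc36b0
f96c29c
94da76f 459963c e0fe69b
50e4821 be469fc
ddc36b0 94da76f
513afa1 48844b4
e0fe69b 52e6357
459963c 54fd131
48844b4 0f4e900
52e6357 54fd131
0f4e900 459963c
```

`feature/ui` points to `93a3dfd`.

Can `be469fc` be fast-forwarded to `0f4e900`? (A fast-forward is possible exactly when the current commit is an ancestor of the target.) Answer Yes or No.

A fast-forward from be469fc to 0f4e900 is possible iff be469fc is an ancestor of 0f4e900.
Ancestors of 0f4e900: {0f4e900, 459963c, 54fd131, f96c29c}.
be469fc is not among them, so fast-forward is not possible.

No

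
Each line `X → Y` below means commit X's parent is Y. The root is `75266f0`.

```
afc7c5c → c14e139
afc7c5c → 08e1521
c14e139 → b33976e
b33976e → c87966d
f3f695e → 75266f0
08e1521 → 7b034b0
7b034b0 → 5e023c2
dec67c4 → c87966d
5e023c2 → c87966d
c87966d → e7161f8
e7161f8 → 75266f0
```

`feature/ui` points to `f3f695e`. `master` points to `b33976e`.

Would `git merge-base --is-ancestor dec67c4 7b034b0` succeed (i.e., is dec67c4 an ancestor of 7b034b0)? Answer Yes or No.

Ancestors of 7b034b0: {5e023c2, 75266f0, 7b034b0, c87966d, e7161f8}.
dec67c4 is not in that set, so it is not an ancestor of 7b034b0.

No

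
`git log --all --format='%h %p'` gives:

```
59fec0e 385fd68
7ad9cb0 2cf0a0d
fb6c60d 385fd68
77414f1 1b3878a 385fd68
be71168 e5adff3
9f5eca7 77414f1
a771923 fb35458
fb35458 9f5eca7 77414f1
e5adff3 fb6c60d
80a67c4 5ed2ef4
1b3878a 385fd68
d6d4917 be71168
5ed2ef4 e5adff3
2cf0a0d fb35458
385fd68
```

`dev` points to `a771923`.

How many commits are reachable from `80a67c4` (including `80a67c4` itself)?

Walking parent pointers from 80a67c4: reachable set = {385fd68, 5ed2ef4, 80a67c4, e5adff3, fb6c60d}.
That is 5 commits.

5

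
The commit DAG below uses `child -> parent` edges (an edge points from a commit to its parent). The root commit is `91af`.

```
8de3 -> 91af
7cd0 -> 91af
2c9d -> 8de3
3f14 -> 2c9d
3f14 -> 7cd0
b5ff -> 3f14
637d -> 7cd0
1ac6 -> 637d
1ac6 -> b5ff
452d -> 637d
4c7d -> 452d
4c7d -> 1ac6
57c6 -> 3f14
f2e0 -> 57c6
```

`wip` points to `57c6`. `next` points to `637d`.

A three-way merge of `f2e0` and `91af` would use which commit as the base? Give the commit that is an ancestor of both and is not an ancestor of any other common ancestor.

91af

Ancestors of f2e0: {2c9d, 3f14, 57c6, 7cd0, 8de3, 91af, f2e0}.
Ancestors of 91af: {91af}.
Common ancestors: {91af}.
The only common ancestor is 91af, so it is the merge base.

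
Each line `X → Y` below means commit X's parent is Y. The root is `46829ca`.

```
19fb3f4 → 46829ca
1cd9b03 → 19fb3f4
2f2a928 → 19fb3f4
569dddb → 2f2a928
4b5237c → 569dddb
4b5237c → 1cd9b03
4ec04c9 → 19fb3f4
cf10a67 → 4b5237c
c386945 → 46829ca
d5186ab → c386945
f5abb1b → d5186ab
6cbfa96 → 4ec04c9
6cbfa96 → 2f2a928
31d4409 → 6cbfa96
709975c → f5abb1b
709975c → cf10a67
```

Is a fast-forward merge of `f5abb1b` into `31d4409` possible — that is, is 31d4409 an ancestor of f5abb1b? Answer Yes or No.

A fast-forward from 31d4409 to f5abb1b is possible iff 31d4409 is an ancestor of f5abb1b.
Ancestors of f5abb1b: {46829ca, c386945, d5186ab, f5abb1b}.
31d4409 is not among them, so fast-forward is not possible.

No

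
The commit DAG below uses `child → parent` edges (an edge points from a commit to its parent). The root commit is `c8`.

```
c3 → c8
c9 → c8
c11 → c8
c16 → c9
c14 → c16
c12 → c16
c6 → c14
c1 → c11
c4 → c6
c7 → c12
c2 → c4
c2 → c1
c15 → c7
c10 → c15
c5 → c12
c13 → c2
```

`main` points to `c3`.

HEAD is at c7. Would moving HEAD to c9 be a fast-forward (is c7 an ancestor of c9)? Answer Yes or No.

A fast-forward from c7 to c9 is possible iff c7 is an ancestor of c9.
Ancestors of c9: {c8, c9}.
c7 is not among them, so fast-forward is not possible.

No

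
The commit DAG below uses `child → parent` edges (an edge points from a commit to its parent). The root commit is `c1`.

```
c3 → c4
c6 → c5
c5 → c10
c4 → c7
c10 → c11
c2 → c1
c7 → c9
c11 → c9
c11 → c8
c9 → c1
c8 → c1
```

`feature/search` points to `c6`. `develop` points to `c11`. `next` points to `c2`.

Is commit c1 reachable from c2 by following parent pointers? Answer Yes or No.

Yes

Ancestors of c2 (commits reachable by following parents): {c1, c2}.
c1 is in that set, so it is an ancestor of c2.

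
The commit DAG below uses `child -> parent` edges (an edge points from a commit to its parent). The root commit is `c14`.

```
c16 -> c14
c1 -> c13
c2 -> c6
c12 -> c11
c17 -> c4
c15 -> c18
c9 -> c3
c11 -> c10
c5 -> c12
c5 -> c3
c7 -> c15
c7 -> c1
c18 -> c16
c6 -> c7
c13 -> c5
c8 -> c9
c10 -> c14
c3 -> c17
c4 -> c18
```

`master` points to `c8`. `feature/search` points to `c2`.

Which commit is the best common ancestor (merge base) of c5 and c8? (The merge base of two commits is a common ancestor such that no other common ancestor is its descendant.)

Ancestors of c5: {c10, c11, c12, c14, c16, c17, c18, c3, c4, c5}.
Ancestors of c8: {c14, c16, c17, c18, c3, c4, c8, c9}.
Common ancestors: {c14, c16, c17, c18, c3, c4}.
Among these, c3 is not an ancestor of any other common ancestor — it is the merge base.

c3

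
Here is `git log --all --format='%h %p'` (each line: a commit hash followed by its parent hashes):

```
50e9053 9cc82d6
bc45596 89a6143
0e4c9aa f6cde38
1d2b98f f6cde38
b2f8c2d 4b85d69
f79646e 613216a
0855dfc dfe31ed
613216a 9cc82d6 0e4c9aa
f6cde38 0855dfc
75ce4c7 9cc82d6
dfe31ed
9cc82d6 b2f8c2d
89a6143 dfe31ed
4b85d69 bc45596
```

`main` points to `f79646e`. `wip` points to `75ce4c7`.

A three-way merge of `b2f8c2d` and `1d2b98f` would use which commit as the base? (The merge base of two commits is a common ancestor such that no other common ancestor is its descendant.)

Ancestors of b2f8c2d: {4b85d69, 89a6143, b2f8c2d, bc45596, dfe31ed}.
Ancestors of 1d2b98f: {0855dfc, 1d2b98f, dfe31ed, f6cde38}.
Common ancestors: {dfe31ed}.
The only common ancestor is dfe31ed, so it is the merge base.

dfe31ed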